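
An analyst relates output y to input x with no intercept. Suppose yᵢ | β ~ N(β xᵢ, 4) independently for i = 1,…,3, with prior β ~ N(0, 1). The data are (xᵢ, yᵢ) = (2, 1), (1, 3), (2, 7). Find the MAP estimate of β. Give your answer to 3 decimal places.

β̂_MAP = 1.462

log p(β | y) = −Σ(yᵢ − βxᵢ)²/(2·4) − β²/(2·1) + const.
Setting the derivative to zero: Σxᵢ(yᵢ − βxᵢ)/4 − β/1 = 0, so β = Σxᵢyᵢ / (Σxᵢ² + σ²/τ²).
Σxᵢyᵢ = 2·1 + 1·3 + 2·7 = 19; Σxᵢ² = 9; σ²/τ² = 4.
β̂_MAP = 19 / (9 + 4) = 19/13 ≈ 1.462.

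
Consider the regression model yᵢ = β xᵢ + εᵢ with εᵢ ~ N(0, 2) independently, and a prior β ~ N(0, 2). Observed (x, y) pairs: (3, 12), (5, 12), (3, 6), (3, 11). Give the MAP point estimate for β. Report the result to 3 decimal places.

β̂_MAP = 2.774

log p(β | y) = −Σ(yᵢ − βxᵢ)²/(2·2) − β²/(2·2) + const.
Setting the derivative to zero: Σxᵢ(yᵢ − βxᵢ)/2 − β/2 = 0, so β = Σxᵢyᵢ / (Σxᵢ² + σ²/τ²).
Σxᵢyᵢ = 3·12 + 5·12 + 3·6 + 3·11 = 147; Σxᵢ² = 52; σ²/τ² = 1.
β̂_MAP = 147 / (52 + 1) = 147/53 ≈ 2.774.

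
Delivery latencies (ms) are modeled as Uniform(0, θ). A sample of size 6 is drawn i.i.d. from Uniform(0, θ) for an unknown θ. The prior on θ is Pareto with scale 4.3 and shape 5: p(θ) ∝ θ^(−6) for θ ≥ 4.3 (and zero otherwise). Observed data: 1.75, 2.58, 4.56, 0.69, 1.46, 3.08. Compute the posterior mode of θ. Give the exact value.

The Uniform(0, θ) likelihood is θ^(−n) for θ ≥ max(xᵢ), zero otherwise. Here max(xᵢ) = 4.56.
Posterior ∝ θ^(−6) · θ^(−6) = θ^(−12) on θ ≥ max(4.3, 4.56) = 4.56.
This density is strictly decreasing in θ, so the posterior mode lies at the lower boundary of the support.

θ̂_MAP = 4.56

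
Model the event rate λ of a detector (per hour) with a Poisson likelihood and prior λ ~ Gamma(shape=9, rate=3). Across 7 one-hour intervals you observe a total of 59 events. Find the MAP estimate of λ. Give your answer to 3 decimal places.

Σxᵢ = 59, n = 7.
Posterior ∝ λ^8e^(−3λ) · λ^59e^(−7λ) = λ^67e^(−10λ), i.e. Gamma(shape=68, rate=10).
The mode of a Gamma(a, b) with a ≥ 1 (shape–rate) is (a−1)/b = 67/10 ≈ 6.700.

λ̂_MAP = 6.700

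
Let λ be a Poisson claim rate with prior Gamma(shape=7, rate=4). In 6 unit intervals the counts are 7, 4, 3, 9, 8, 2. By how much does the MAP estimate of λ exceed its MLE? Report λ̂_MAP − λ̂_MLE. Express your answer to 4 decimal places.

Σxᵢ = 33. Posterior is Gamma(40, 10); MAP = (40−1)/10 = 39/10 ≈ 3.90000.
MLE = x̄ = 33/6 ≈ 5.50000.
Difference = 39/10 − 33/6 = -8/5 ≈ -1.6000.

MAP − MLE = -1.6000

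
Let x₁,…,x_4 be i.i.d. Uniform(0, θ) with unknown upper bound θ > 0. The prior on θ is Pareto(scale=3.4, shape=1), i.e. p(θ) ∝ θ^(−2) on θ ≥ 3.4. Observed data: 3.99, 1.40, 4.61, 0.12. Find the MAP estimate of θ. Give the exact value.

The Uniform(0, θ) likelihood is θ^(−n) for θ ≥ max(xᵢ), zero otherwise. Here max(xᵢ) = 4.61.
Posterior ∝ θ^(−2) · θ^(−4) = θ^(−6) on θ ≥ max(3.4, 4.61) = 4.61.
This density is strictly decreasing in θ, so the posterior mode lies at the lower boundary of the support.

θ̂_MAP = 4.61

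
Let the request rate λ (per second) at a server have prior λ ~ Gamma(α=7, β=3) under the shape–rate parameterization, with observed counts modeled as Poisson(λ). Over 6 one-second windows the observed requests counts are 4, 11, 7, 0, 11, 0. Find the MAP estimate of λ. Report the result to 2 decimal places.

λ̂_MAP = 4.33

Σxᵢ = 4+11+7+0+11+0 = 33, with n = 6.
Posterior ∝ λ^6e^(−3λ) · λ^33e^(−6λ) = λ^39e^(−9λ), i.e. Gamma(shape=40, rate=9).
The mode of a Gamma(a, b) with a ≥ 1 (shape–rate) is (a−1)/b = 39/9 ≈ 4.33.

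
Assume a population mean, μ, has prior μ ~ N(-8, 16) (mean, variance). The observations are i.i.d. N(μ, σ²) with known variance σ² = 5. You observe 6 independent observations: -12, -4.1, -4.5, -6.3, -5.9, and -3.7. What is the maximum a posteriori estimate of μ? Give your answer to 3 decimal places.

μ̂_MAP = -6.178

n = 6; x̄ = ((-12) + (-4.1) + (-4.5) + (-6.3) + (-5.9) + (-3.7))/6 = -36.5/6 = -73/12 ≈ -6.0833.
For a Normal prior and Normal likelihood with known variance, the posterior is Normal; its mode equals its mean, the precision-weighted average.
Prior precision 1/σ₀² = 1/16 = 0.0625; data precision n/σ² = 6/5 = 1.2.
μ̂ = (0.0625·(-8) + 1.2·(-73/12)) / (0.0625 + 1.2) = (-7.8)/1.2625 = -624/101 ≈ -6.178.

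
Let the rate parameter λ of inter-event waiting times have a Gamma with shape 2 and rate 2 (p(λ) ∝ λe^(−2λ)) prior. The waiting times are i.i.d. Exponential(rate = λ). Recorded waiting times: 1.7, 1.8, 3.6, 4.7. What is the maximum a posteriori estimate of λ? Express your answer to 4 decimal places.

λ̂_MAP = 0.3623

The Exponential(rate=λ) likelihood is ∝ λ^n e^(−λΣtᵢ). Here n = 4 and Σtᵢ = 1.7 + 1.8 + 3.6 + 4.7 = 11.8.
Posterior ∝ λe^(−2λ) · λ^4e^(−11.8λ) = λ^5e^(−13.8λ), i.e. Gamma(6, 13.8).
Mode = (a−1)/b = 5/13.8 ≈ 0.3623.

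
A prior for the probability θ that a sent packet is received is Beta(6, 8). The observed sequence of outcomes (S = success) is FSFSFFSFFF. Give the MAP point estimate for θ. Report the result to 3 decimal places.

Prior: Beta(6, 8).
Data: 3 successes in 10 trials (from the sequence). The binomial likelihood contributes θ^3(1−θ)^7, so the posterior is Beta(6+3, 8+7) = Beta(9, 15).
For Beta(a, b) with a, b > 1 the mode is (a−1)/(a+b−2) = 8/22 ≈ 0.364.

θ̂_MAP = 0.364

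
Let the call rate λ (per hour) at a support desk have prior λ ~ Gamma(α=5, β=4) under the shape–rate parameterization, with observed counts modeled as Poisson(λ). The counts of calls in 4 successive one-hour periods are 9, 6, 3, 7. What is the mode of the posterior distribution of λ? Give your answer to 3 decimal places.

λ̂_MAP = 3.625

Σxᵢ = 9+6+3+7 = 25, with n = 4.
Posterior ∝ λ^4e^(−4λ) · λ^25e^(−4λ) = λ^29e^(−8λ), i.e. Gamma(shape=30, rate=8).
The mode of a Gamma(a, b) with a ≥ 1 (shape–rate) is (a−1)/b = 29/8 ≈ 3.625.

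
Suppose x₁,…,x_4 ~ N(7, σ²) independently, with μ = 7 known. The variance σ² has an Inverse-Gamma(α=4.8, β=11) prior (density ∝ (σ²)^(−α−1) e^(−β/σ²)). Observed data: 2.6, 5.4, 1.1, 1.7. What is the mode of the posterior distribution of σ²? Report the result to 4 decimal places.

Sum of squared deviations about the known mean: SS = (2.6−7)² + (5.4−7)² + (1.1−7)² + (1.7−7)² = 84.82.
The Normal likelihood contributes (σ²)^(−n/2) exp(−SS/(2σ²)), so the posterior is Inverse-Gamma(α + n/2, β + SS/2) = Inverse-Gamma(6.8, 53.41).
The mode of Inverse-Gamma(a, b) is b/(a+1) = 53.41/7.8 ≈ 6.8474.

σ̂²_MAP = 6.8474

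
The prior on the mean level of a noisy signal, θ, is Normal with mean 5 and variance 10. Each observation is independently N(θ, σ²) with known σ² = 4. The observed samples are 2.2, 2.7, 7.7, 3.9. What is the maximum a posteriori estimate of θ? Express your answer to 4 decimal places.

n = 4; x̄ = (2.2 + 2.7 + 7.7 + 3.9)/4 = 16.5/4 = 4.125.
For a Normal prior and Normal likelihood with known variance, the posterior is Normal; its mode equals its mean, the precision-weighted average.
Prior precision 1/σ₀² = 1/10 = 0.1; data precision n/σ² = 4/4 = 1.
θ̂ = (0.1·5 + 1·4.125) / (0.1 + 1) = 4.625/1.1 = 185/44 ≈ 4.2045.

θ̂_MAP = 4.2045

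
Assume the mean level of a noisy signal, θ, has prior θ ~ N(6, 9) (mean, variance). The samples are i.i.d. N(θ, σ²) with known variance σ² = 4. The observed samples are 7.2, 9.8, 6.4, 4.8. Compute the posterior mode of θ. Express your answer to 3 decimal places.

θ̂_MAP = 6.945

n = 4; x̄ = (7.2 + 9.8 + 6.4 + 4.8)/4 = 28.2/4 = 7.05.
For a Normal prior and Normal likelihood with known variance, the posterior is Normal; its mode equals its mean, the precision-weighted average.
Prior precision 1/σ₀² = 1/9; data precision n/σ² = 4/4 = 1.
θ̂ = ((1/9)·6 + 1·7.05) / (1/9 + 1) = (463/60)/(10/9) = 6.945.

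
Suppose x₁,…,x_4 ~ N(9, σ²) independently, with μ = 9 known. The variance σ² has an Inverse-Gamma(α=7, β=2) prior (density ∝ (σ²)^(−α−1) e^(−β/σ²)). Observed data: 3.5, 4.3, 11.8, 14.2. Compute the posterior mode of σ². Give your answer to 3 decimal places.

Sum of squared deviations about the known mean: SS = (3.5−9)² + (4.3−9)² + (11.8−9)² + (14.2−9)² = 87.22.
The Normal likelihood contributes (σ²)^(−n/2) exp(−SS/(2σ²)), so the posterior is Inverse-Gamma(α + n/2, β + SS/2) = Inverse-Gamma(9, 45.61).
The mode of Inverse-Gamma(a, b) is b/(a+1) = 45.61/10 ≈ 4.561.

σ̂²_MAP = 4.561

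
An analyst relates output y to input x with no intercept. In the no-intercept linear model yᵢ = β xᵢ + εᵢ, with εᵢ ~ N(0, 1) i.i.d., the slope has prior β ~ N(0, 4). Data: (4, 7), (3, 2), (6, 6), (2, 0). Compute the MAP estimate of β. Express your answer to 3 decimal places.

log p(β | y) = −Σ(yᵢ − βxᵢ)²/(2·1) − β²/(2·4) + const.
Setting the derivative to zero: Σxᵢ(yᵢ − βxᵢ)/1 − β/4 = 0, so β = Σxᵢyᵢ / (Σxᵢ² + σ²/τ²).
Σxᵢyᵢ = 4·7 + 3·2 + 6·6 + 2·0 = 70; Σxᵢ² = 65; σ²/τ² = 0.25.
β̂_MAP = 70 / (65 + 0.25) = 70/65.25 ≈ 1.073.

β̂_MAP = 1.073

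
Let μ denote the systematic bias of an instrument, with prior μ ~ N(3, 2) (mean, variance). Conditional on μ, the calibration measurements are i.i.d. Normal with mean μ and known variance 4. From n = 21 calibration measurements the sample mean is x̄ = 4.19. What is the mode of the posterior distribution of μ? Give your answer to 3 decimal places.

n = 21, x̄ = 4.19.
For a Normal prior and Normal likelihood with known variance, the posterior is Normal; its mode equals its mean, the precision-weighted average.
Prior precision 1/σ₀² = 1/2 = 0.5; data precision n/σ² = 21/4 = 5.25.
μ̂ = (0.5·3 + 5.25·4.19) / (0.5 + 5.25) = 23.4975/5.75 = 9399/2300 ≈ 4.087.

μ̂_MAP = 4.087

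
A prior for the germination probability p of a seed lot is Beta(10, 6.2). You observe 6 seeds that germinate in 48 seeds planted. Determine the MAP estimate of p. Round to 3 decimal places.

Prior: Beta(10, 6.2).
Data: 6 successes in 48 trials. The binomial likelihood contributes p^6(1−p)^42, so the posterior is Beta(10+6, 6.2+42) = Beta(16, 48.2).
For Beta(a, b) with a, b > 1 the mode is (a−1)/(a+b−2) = 15/62.2 ≈ 0.241.

p̂_MAP = 0.241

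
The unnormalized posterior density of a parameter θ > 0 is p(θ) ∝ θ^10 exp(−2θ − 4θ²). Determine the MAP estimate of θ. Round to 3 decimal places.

θ̂_MAP = 1.000

ℓ'(θ) = 10/θ − 2 − 8θ. Setting this to zero and multiplying by θ: 8θ² + 2θ − 10 = 0.
θ = (−2 + √(2² + 4·8·10)) / (2·8) = (−2 + √324) / 16 = (−2 + 18)/16 = 1.
ℓ''(θ) = −10/θ² − 8 < 0, confirming a maximum.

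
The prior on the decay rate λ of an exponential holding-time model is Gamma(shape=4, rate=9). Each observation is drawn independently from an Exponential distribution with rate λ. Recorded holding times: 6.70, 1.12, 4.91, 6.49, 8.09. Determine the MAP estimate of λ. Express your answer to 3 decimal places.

λ̂_MAP = 0.220

The Exponential(rate=λ) likelihood is ∝ λ^n e^(−λΣtᵢ). Here n = 5 and Σtᵢ = 6.70 + 1.12 + 4.91 + 6.49 + 8.09 = 27.31.
Posterior ∝ λ^3e^(−9λ) · λ^5e^(−27.31λ) = λ^8e^(−36.31λ), i.e. Gamma(9, 36.31).
Mode = (a−1)/b = 8/36.31 ≈ 0.220.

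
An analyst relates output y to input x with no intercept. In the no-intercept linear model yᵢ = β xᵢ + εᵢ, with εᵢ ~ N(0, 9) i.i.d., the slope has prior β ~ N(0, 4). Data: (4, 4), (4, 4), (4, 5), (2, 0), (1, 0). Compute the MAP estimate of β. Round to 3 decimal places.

log p(β | y) = −Σ(yᵢ − βxᵢ)²/(2·9) − β²/(2·4) + const.
Setting the derivative to zero: Σxᵢ(yᵢ − βxᵢ)/9 − β/4 = 0, so β = Σxᵢyᵢ / (Σxᵢ² + σ²/τ²).
Σxᵢyᵢ = 4·4 + 4·4 + 4·5 + 2·0 + 1·0 = 52; Σxᵢ² = 53; σ²/τ² = 2.25.
β̂_MAP = 52 / (53 + 2.25) = 52/55.25 ≈ 0.941.

β̂_MAP = 0.941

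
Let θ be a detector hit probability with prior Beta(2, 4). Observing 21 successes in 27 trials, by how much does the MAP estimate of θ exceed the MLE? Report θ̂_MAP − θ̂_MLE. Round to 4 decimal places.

Posterior is Beta(23, 10); MAP = (23−1)/(33−2) = 22/31 ≈ 0.70968.
MLE ignores the prior: θ̂_MLE = k/n = 21/27 ≈ 0.77778.
Difference = 22/31 − 21/27 = -19/279 ≈ -0.0681.

MAP − MLE = -0.0681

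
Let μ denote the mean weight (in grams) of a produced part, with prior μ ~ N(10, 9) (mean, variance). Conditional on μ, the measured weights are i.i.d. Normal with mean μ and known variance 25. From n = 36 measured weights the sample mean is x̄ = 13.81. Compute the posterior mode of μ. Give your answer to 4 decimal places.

μ̂_MAP = 13.5371

n = 36, x̄ = 13.81.
For a Normal prior and Normal likelihood with known variance, the posterior is Normal; its mode equals its mean, the precision-weighted average.
Prior precision 1/σ₀² = 1/9; data precision n/σ² = 36/25 = 1.44.
μ̂ = ((1/9)·10 + 1.44·13.81) / (1/9 + 1.44) = (118111/5625)/(349/225) = 118111/8725 ≈ 13.5371.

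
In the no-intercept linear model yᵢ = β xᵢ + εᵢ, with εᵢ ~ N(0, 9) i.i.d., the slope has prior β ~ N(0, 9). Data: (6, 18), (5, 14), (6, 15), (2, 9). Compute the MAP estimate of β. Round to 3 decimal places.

β̂_MAP = 2.804

log p(β | y) = −Σ(yᵢ − βxᵢ)²/(2·9) − β²/(2·9) + const.
Setting the derivative to zero: Σxᵢ(yᵢ − βxᵢ)/9 − β/9 = 0, so β = Σxᵢyᵢ / (Σxᵢ² + σ²/τ²).
Σxᵢyᵢ = 6·18 + 5·14 + 6·15 + 2·9 = 286; Σxᵢ² = 101; σ²/τ² = 1.
β̂_MAP = 286 / (101 + 1) = 286/102 ≈ 2.804.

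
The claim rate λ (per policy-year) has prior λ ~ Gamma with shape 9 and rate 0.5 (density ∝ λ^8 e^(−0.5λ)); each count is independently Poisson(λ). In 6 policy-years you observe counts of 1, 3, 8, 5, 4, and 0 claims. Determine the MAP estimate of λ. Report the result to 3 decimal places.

λ̂_MAP = 4.462

Σxᵢ = 1+3+8+5+4+0 = 21, with n = 6.
Posterior ∝ λ^8e^(−0.5λ) · λ^21e^(−6λ) = λ^29e^(−6.5λ), i.e. Gamma(shape=30, rate=6.5).
The mode of a Gamma(a, b) with a ≥ 1 (shape–rate) is (a−1)/b = 29/6.5 ≈ 4.462.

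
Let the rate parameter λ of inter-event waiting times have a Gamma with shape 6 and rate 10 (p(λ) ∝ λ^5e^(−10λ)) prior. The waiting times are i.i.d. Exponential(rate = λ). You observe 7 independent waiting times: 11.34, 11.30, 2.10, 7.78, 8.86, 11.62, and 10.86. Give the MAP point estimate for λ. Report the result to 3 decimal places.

λ̂_MAP = 0.162

The Exponential(rate=λ) likelihood is ∝ λ^n e^(−λΣtᵢ). Here n = 7 and Σtᵢ = 11.34 + 11.30 + 2.10 + 7.78 + 8.86 + 11.62 + 10.86 = 63.86.
Posterior ∝ λ^5e^(−10λ) · λ^7e^(−63.86λ) = λ^12e^(−73.86λ), i.e. Gamma(13, 73.86).
Mode = (a−1)/b = 12/73.86 ≈ 0.162.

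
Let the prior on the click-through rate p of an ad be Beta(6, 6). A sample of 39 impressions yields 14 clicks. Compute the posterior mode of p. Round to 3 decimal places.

Prior: Beta(6, 6).
Data: 14 successes in 39 trials. The binomial likelihood contributes p^14(1−p)^25, so the posterior is Beta(6+14, 6+25) = Beta(20, 31).
For Beta(a, b) with a, b > 1 the mode is (a−1)/(a+b−2) = 19/49 ≈ 0.388.

p̂_MAP = 0.388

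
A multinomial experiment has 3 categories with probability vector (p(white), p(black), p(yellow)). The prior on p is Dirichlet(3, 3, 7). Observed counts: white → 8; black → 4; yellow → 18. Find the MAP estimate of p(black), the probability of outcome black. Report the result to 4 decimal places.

MAP estimate of p(black) = 0.1500

The posterior is Dirichlet(αᵢ + nᵢ) = Dirichlet(11, 7, 25).
For a Dirichlet(a₁,…,a_K) with all aᵢ > 1, the mode has j-th component (aⱼ − 1)/(Σaᵢ − K).
Here Σaᵢ = 43 and K = 3, so p(black) = (7 − 1)/(43 − 3) = 6/40 ≈ 0.1500.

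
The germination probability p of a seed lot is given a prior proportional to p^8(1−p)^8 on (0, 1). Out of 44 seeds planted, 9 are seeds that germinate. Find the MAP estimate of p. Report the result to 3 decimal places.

The prior density ∝ p^8(1−p)^8 is the kernel of Beta(9, 9).
Data: 9 successes in 44 trials. The binomial likelihood contributes p^9(1−p)^35, so the posterior is Beta(9+9, 9+35) = Beta(18, 44).
For Beta(a, b) with a, b > 1 the mode is (a−1)/(a+b−2) = 17/60 ≈ 0.283.

p̂_MAP = 0.283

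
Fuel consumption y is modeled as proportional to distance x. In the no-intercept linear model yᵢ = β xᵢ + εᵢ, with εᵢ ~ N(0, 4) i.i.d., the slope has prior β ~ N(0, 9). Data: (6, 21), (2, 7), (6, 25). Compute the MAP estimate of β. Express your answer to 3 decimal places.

β̂_MAP = 3.794

log p(β | y) = −Σ(yᵢ − βxᵢ)²/(2·4) − β²/(2·9) + const.
Setting the derivative to zero: Σxᵢ(yᵢ − βxᵢ)/4 − β/9 = 0, so β = Σxᵢyᵢ / (Σxᵢ² + σ²/τ²).
Σxᵢyᵢ = 6·21 + 2·7 + 6·25 = 290; Σxᵢ² = 76; σ²/τ² = 4/9.
β̂_MAP = 290 / (76 + 4/9) = 290/(688/9) = 1305/344 ≈ 3.794.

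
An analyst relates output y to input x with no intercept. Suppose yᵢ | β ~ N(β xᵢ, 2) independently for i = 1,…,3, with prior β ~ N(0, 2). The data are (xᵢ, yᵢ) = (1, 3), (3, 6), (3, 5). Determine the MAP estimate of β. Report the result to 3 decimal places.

log p(β | y) = −Σ(yᵢ − βxᵢ)²/(2·2) − β²/(2·2) + const.
Setting the derivative to zero: Σxᵢ(yᵢ − βxᵢ)/2 − β/2 = 0, so β = Σxᵢyᵢ / (Σxᵢ² + σ²/τ²).
Σxᵢyᵢ = 1·3 + 3·6 + 3·5 = 36; Σxᵢ² = 19; σ²/τ² = 1.
β̂_MAP = 36 / (19 + 1) = 36/20 ≈ 1.800.

β̂_MAP = 1.800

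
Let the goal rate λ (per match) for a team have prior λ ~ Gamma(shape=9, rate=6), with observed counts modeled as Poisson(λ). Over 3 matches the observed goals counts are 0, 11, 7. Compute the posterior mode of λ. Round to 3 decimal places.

λ̂_MAP = 2.889

Σxᵢ = 0+11+7 = 18, with n = 3.
Posterior ∝ λ^8e^(−6λ) · λ^18e^(−3λ) = λ^26e^(−9λ), i.e. Gamma(shape=27, rate=9).
The mode of a Gamma(a, b) with a ≥ 1 (shape–rate) is (a−1)/b = 26/9 ≈ 2.889.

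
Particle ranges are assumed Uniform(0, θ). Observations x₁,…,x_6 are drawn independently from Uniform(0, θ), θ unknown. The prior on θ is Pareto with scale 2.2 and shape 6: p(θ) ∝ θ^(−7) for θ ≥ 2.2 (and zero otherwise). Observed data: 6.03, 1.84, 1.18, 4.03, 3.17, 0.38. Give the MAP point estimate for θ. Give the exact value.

The Uniform(0, θ) likelihood is θ^(−n) for θ ≥ max(xᵢ), zero otherwise. Here max(xᵢ) = 6.03.
Posterior ∝ θ^(−7) · θ^(−6) = θ^(−13) on θ ≥ max(2.2, 6.03) = 6.03.
This density is strictly decreasing in θ, so the posterior mode lies at the lower boundary of the support.

θ̂_MAP = 6.03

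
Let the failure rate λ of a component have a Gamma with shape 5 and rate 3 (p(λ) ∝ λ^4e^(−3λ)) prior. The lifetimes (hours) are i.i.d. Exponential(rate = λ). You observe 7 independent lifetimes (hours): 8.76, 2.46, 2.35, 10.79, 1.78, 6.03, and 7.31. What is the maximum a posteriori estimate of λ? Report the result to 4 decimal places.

The Exponential(rate=λ) likelihood is ∝ λ^n e^(−λΣtᵢ). Here n = 7 and Σtᵢ = 8.76 + 2.46 + 2.35 + 10.79 + 1.78 + 6.03 + 7.31 = 39.48.
Posterior ∝ λ^4e^(−3λ) · λ^7e^(−39.48λ) = λ^11e^(−42.48λ), i.e. Gamma(12, 42.48).
Mode = (a−1)/b = 11/42.48 ≈ 0.2589.

λ̂_MAP = 0.2589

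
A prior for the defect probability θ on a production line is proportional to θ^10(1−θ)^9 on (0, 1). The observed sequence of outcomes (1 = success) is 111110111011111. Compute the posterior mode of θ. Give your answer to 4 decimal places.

θ̂_MAP = 0.6765

The prior density ∝ θ^10(1−θ)^9 is the kernel of Beta(11, 10).
Data: 13 successes in 15 trials (from the sequence). The binomial likelihood contributes θ^13(1−θ)^2, so the posterior is Beta(11+13, 10+2) = Beta(24, 12).
For Beta(a, b) with a, b > 1 the mode is (a−1)/(a+b−2) = 23/34 ≈ 0.6765.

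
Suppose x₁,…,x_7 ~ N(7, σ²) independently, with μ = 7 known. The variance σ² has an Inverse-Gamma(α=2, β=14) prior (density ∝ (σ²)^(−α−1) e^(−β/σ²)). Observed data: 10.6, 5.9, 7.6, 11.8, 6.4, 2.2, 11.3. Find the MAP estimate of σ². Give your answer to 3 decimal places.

Sum of squared deviations about the known mean: SS = (10.6−7)² + (5.9−7)² + (7.6−7)² + (11.8−7)² + (6.4−7)² + (2.2−7)² + (11.3−7)² = 79.46.
The Normal likelihood contributes (σ²)^(−n/2) exp(−SS/(2σ²)), so the posterior is Inverse-Gamma(α + n/2, β + SS/2) = Inverse-Gamma(5.5, 53.73).
The mode of Inverse-Gamma(a, b) is b/(a+1) = 53.73/6.5 ≈ 8.266.

σ̂²_MAP = 8.266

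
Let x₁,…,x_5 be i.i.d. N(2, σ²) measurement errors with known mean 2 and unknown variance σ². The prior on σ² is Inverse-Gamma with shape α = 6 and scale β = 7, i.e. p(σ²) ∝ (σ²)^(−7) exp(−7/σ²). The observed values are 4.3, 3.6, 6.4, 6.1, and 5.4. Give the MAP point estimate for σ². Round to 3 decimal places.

σ̂²_MAP = 3.662

Sum of squared deviations about the known mean: SS = (4.3−2)² + (3.6−2)² + (6.4−2)² + (6.1−2)² + (5.4−2)² = 55.58.
The Normal likelihood contributes (σ²)^(−n/2) exp(−SS/(2σ²)), so the posterior is Inverse-Gamma(α + n/2, β + SS/2) = Inverse-Gamma(8.5, 34.79).
The mode of Inverse-Gamma(a, b) is b/(a+1) = 34.79/9.5 ≈ 3.662.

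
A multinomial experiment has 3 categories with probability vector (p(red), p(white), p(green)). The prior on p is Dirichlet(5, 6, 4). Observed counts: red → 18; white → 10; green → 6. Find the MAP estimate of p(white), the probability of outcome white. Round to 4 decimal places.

MAP estimate of p(white) = 0.3261

The posterior is Dirichlet(αᵢ + nᵢ) = Dirichlet(23, 16, 10).
For a Dirichlet(a₁,…,a_K) with all aᵢ > 1, the mode has j-th component (aⱼ − 1)/(Σaᵢ − K).
Here Σaᵢ = 49 and K = 3, so p(white) = (16 − 1)/(49 − 3) = 15/46 ≈ 0.3261.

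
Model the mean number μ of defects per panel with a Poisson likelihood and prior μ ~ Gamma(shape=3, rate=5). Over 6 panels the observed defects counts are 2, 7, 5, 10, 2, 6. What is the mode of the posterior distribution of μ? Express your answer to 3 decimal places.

Σxᵢ = 2+7+5+10+2+6 = 32, with n = 6.
Posterior ∝ μ^2e^(−5μ) · μ^32e^(−6μ) = μ^34e^(−11μ), i.e. Gamma(shape=35, rate=11).
The mode of a Gamma(a, b) with a ≥ 1 (shape–rate) is (a−1)/b = 34/11 ≈ 3.091.

μ̂_MAP = 3.091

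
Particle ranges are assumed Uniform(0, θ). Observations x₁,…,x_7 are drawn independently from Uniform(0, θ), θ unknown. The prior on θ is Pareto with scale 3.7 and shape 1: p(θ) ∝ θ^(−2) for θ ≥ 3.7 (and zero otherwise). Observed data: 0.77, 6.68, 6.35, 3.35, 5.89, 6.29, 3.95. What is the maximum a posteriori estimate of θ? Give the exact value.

θ̂_MAP = 6.68

The Uniform(0, θ) likelihood is θ^(−n) for θ ≥ max(xᵢ), zero otherwise. Here max(xᵢ) = 6.68.
Posterior ∝ θ^(−2) · θ^(−7) = θ^(−9) on θ ≥ max(3.7, 6.68) = 6.68.
This density is strictly decreasing in θ, so the posterior mode lies at the lower boundary of the support.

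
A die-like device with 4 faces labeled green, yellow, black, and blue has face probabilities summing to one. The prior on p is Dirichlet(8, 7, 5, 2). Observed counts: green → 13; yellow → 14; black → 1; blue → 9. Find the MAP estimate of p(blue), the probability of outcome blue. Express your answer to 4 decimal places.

MAP estimate of p(blue) = 0.1818

The posterior is Dirichlet(αᵢ + nᵢ) = Dirichlet(21, 21, 6, 11).
For a Dirichlet(a₁,…,a_K) with all aᵢ > 1, the mode has j-th component (aⱼ − 1)/(Σaᵢ − K).
Here Σaᵢ = 59 and K = 4, so p(blue) = (11 − 1)/(59 − 4) = 10/55 ≈ 0.1818.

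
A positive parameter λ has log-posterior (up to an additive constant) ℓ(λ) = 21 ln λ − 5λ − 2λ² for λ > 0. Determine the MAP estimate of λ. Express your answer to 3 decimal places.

ℓ'(λ) = 21/λ − 5 − 4λ. Setting this to zero and multiplying by λ: 4λ² + 5λ − 21 = 0.
λ = (−5 + √(5² + 4·4·21)) / (2·4) = (−5 + √361) / 8 = (−5 + 19)/8 = 7/4.
ℓ''(λ) = −21/λ² − 4 < 0, confirming a maximum.

λ̂_MAP = 1.750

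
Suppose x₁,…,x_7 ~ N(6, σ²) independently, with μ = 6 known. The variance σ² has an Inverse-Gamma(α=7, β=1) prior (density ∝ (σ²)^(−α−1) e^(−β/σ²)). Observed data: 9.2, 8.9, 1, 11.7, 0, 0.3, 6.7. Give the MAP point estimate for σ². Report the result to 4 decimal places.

Sum of squared deviations about the known mean: SS = (9.2−6)² + (8.9−6)² + (1−6)² + (11.7−6)² + (0−6)² + (0.3−6)² + (6.7−6)² = 145.12.
The Normal likelihood contributes (σ²)^(−n/2) exp(−SS/(2σ²)), so the posterior is Inverse-Gamma(α + n/2, β + SS/2) = Inverse-Gamma(10.5, 73.56).
The mode of Inverse-Gamma(a, b) is b/(a+1) = 73.56/11.5 ≈ 6.3965.

σ̂²_MAP = 6.3965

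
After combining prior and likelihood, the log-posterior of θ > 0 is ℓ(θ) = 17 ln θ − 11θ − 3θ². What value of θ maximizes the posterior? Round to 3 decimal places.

θ̂_MAP = 1.000

ℓ'(θ) = 17/θ − 11 − 6θ. Setting this to zero and multiplying by θ: 6θ² + 11θ − 17 = 0.
θ = (−11 + √(11² + 4·6·17)) / (2·6) = (−11 + √529) / 12 = (−11 + 23)/12 = 1.
ℓ''(θ) = −17/θ² − 6 < 0, confirming a maximum.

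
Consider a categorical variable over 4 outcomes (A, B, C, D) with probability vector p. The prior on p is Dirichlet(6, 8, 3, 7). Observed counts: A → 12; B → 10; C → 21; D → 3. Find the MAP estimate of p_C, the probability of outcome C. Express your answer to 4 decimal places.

The posterior is Dirichlet(αᵢ + nᵢ) = Dirichlet(18, 18, 24, 10).
For a Dirichlet(a₁,…,a_K) with all aᵢ > 1, the mode has j-th component (aⱼ − 1)/(Σaᵢ − K).
Here Σaᵢ = 70 and K = 4, so p_C = (24 − 1)/(70 − 4) = 23/66 ≈ 0.3485.

MAP estimate of p_C = 0.3485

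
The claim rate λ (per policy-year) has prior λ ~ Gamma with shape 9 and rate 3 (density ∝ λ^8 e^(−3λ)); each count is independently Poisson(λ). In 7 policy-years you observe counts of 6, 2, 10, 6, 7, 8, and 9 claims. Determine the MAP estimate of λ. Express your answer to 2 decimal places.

Σxᵢ = 6+2+10+6+7+8+9 = 48, with n = 7.
Posterior ∝ λ^8e^(−3λ) · λ^48e^(−7λ) = λ^56e^(−10λ), i.e. Gamma(shape=57, rate=10).
The mode of a Gamma(a, b) with a ≥ 1 (shape–rate) is (a−1)/b = 56/10 ≈ 5.60.

λ̂_MAP = 5.60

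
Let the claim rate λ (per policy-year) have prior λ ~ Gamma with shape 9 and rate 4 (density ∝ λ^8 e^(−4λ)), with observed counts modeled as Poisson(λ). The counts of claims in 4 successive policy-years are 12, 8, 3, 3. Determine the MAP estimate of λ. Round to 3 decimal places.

Σxᵢ = 12+8+3+3 = 26, with n = 4.
Posterior ∝ λ^8e^(−4λ) · λ^26e^(−4λ) = λ^34e^(−8λ), i.e. Gamma(shape=35, rate=8).
The mode of a Gamma(a, b) with a ≥ 1 (shape–rate) is (a−1)/b = 34/8 ≈ 4.250.

λ̂_MAP = 4.250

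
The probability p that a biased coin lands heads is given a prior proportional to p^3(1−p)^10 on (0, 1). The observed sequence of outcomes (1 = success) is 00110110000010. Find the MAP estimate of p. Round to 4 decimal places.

The prior density ∝ p^3(1−p)^10 is the kernel of Beta(4, 11).
Data: 5 successes in 14 trials (from the sequence). The binomial likelihood contributes p^5(1−p)^9, so the posterior is Beta(4+5, 11+9) = Beta(9, 20).
For Beta(a, b) with a, b > 1 the mode is (a−1)/(a+b−2) = 8/27 ≈ 0.2963.

p̂_MAP = 0.2963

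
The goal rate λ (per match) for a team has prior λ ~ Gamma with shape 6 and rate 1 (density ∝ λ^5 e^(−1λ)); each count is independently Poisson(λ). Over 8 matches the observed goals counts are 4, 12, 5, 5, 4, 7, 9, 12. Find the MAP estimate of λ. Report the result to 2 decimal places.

Σxᵢ = 4+12+5+5+4+7+9+12 = 58, with n = 8.
Posterior ∝ λ^5e^(−1λ) · λ^58e^(−8λ) = λ^63e^(−9λ), i.e. Gamma(shape=64, rate=9).
The mode of a Gamma(a, b) with a ≥ 1 (shape–rate) is (a−1)/b = 63/9 ≈ 7.00.

λ̂_MAP = 7.00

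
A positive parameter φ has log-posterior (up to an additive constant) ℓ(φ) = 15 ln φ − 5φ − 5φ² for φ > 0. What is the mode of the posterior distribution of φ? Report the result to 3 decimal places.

φ̂_MAP = 1.000

ℓ'(φ) = 15/φ − 5 − 10φ. Setting this to zero and multiplying by φ: 10φ² + 5φ − 15 = 0.
φ = (−5 + √(5² + 4·10·15)) / (2·10) = (−5 + √625) / 20 = (−5 + 25)/20 = 1.
ℓ''(φ) = −15/φ² − 10 < 0, confirming a maximum.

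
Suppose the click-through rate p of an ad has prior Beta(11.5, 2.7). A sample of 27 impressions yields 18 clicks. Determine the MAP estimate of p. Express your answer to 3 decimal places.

p̂_MAP = 0.727

Prior: Beta(11.5, 2.7).
Data: 18 successes in 27 trials. The binomial likelihood contributes p^18(1−p)^9, so the posterior is Beta(11.5+18, 2.7+9) = Beta(29.5, 11.7).
For Beta(a, b) with a, b > 1 the mode is (a−1)/(a+b−2) = 28.5/39.2 ≈ 0.727.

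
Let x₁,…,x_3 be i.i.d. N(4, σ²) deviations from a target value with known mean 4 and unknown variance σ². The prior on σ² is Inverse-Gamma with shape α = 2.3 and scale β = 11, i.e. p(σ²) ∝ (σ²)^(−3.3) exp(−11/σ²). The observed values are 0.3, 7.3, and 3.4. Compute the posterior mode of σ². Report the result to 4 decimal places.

σ̂²_MAP = 4.8896

Sum of squared deviations about the known mean: SS = (0.3−4)² + (7.3−4)² + (3.4−4)² = 24.94.
The Normal likelihood contributes (σ²)^(−n/2) exp(−SS/(2σ²)), so the posterior is Inverse-Gamma(α + n/2, β + SS/2) = Inverse-Gamma(3.8, 23.47).
The mode of Inverse-Gamma(a, b) is b/(a+1) = 23.47/4.8 ≈ 4.8896.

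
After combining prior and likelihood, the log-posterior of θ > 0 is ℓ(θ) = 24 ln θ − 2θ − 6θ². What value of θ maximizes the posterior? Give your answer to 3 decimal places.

θ̂_MAP = 1.333

ℓ'(θ) = 24/θ − 2 − 12θ. Setting this to zero and multiplying by θ: 12θ² + 2θ − 24 = 0.
θ = (−2 + √(2² + 4·12·24)) / (2·12) = (−2 + √1156) / 24 = (−2 + 34)/24 = 4/3.
ℓ''(θ) = −24/θ² − 12 < 0, confirming a maximum.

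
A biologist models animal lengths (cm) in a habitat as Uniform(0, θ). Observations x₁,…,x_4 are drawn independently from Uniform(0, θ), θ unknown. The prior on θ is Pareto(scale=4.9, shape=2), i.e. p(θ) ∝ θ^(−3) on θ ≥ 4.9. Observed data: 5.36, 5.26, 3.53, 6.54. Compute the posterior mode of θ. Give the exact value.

The Uniform(0, θ) likelihood is θ^(−n) for θ ≥ max(xᵢ), zero otherwise. Here max(xᵢ) = 6.54.
Posterior ∝ θ^(−3) · θ^(−4) = θ^(−7) on θ ≥ max(4.9, 6.54) = 6.54.
This density is strictly decreasing in θ, so the posterior mode lies at the lower boundary of the support.

θ̂_MAP = 6.54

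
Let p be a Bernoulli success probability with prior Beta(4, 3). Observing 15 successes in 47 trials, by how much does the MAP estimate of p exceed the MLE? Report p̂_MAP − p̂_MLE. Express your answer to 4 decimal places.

Posterior is Beta(19, 35); MAP = (19−1)/(54−2) = 18/52 ≈ 0.34615.
MLE ignores the prior: p̂_MLE = k/n = 15/47 ≈ 0.31915.
Difference = 18/52 − 15/47 = 33/1222 ≈ 0.0270.

MAP − MLE = 0.0270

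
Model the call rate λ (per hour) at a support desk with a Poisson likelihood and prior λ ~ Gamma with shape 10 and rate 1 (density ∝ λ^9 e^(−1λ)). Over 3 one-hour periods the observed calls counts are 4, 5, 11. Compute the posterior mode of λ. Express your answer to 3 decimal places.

λ̂_MAP = 7.250

Σxᵢ = 4+5+11 = 20, with n = 3.
Posterior ∝ λ^9e^(−1λ) · λ^20e^(−3λ) = λ^29e^(−4λ), i.e. Gamma(shape=30, rate=4).
The mode of a Gamma(a, b) with a ≥ 1 (shape–rate) is (a−1)/b = 29/4 ≈ 7.250.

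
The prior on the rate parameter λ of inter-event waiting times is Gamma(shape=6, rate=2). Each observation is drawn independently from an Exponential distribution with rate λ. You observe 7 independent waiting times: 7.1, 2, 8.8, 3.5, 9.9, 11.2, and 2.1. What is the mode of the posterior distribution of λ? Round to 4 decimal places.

λ̂_MAP = 0.2575

The Exponential(rate=λ) likelihood is ∝ λ^n e^(−λΣtᵢ). Here n = 7 and Σtᵢ = 7.1 + 2 + 8.8 + 3.5 + 9.9 + 11.2 + 2.1 = 44.6.
Posterior ∝ λ^5e^(−2λ) · λ^7e^(−44.6λ) = λ^12e^(−46.6λ), i.e. Gamma(13, 46.6).
Mode = (a−1)/b = 12/46.6 ≈ 0.2575.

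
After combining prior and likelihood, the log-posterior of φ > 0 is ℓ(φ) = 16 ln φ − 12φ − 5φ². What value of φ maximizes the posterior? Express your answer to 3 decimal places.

ℓ'(φ) = 16/φ − 12 − 10φ. Setting this to zero and multiplying by φ: 10φ² + 12φ − 16 = 0.
φ = (−12 + √(12² + 4·10·16)) / (2·10) = (−12 + √784) / 20 = (−12 + 28)/20 = 4/5.
ℓ''(φ) = −16/φ² − 10 < 0, confirming a maximum.

φ̂_MAP = 0.800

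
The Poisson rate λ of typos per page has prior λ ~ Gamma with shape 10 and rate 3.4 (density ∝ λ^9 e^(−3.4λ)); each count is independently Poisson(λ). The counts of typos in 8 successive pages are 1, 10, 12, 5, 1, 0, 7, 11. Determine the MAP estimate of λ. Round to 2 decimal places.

Σxᵢ = 1+10+12+5+1+0+7+11 = 47, with n = 8.
Posterior ∝ λ^9e^(−3.4λ) · λ^47e^(−8λ) = λ^56e^(−11.4λ), i.e. Gamma(shape=57, rate=11.4).
The mode of a Gamma(a, b) with a ≥ 1 (shape–rate) is (a−1)/b = 56/11.4 ≈ 4.91.

λ̂_MAP = 4.91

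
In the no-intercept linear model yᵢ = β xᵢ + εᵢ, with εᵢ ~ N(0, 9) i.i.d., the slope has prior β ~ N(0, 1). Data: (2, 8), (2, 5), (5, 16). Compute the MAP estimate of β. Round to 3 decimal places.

log p(β | y) = −Σ(yᵢ − βxᵢ)²/(2·9) − β²/(2·1) + const.
Setting the derivative to zero: Σxᵢ(yᵢ − βxᵢ)/9 − β/1 = 0, so β = Σxᵢyᵢ / (Σxᵢ² + σ²/τ²).
Σxᵢyᵢ = 2·8 + 2·5 + 5·16 = 106; Σxᵢ² = 33; σ²/τ² = 9.
β̂_MAP = 106 / (33 + 9) = 106/42 ≈ 2.524.

β̂_MAP = 2.524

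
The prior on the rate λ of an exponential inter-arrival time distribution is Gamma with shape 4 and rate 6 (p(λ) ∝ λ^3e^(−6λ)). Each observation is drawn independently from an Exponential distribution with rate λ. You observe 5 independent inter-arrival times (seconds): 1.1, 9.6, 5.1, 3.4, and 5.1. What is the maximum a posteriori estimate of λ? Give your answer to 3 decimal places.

λ̂_MAP = 0.264

The Exponential(rate=λ) likelihood is ∝ λ^n e^(−λΣtᵢ). Here n = 5 and Σtᵢ = 1.1 + 9.6 + 5.1 + 3.4 + 5.1 = 24.3.
Posterior ∝ λ^3e^(−6λ) · λ^5e^(−24.3λ) = λ^8e^(−30.3λ), i.e. Gamma(9, 30.3).
Mode = (a−1)/b = 8/30.3 ≈ 0.264.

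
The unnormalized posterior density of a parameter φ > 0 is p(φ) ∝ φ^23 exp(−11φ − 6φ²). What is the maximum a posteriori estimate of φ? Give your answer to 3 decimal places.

φ̂_MAP = 1.000

ℓ'(φ) = 23/φ − 11 − 12φ. Setting this to zero and multiplying by φ: 12φ² + 11φ − 23 = 0.
φ = (−11 + √(11² + 4·12·23)) / (2·12) = (−11 + √1225) / 24 = (−11 + 35)/24 = 1.
ℓ''(φ) = −23/φ² − 12 < 0, confirming a maximum.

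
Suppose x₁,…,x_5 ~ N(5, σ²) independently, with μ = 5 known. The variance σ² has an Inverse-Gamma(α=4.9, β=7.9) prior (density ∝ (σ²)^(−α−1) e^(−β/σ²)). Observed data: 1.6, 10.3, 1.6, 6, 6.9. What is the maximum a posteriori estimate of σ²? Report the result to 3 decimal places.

Sum of squared deviations about the known mean: SS = (1.6−5)² + (10.3−5)² + (1.6−5)² + (6−5)² + (6.9−5)² = 55.82.
The Normal likelihood contributes (σ²)^(−n/2) exp(−SS/(2σ²)), so the posterior is Inverse-Gamma(α + n/2, β + SS/2) = Inverse-Gamma(7.4, 35.81).
The mode of Inverse-Gamma(a, b) is b/(a+1) = 35.81/8.4 ≈ 4.263.

σ̂²_MAP = 4.263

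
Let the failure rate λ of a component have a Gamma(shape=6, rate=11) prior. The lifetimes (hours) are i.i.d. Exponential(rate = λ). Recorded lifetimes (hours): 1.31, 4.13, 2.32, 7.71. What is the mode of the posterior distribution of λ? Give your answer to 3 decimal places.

The Exponential(rate=λ) likelihood is ∝ λ^n e^(−λΣtᵢ). Here n = 4 and Σtᵢ = 1.31 + 4.13 + 2.32 + 7.71 = 15.47.
Posterior ∝ λ^5e^(−11λ) · λ^4e^(−15.47λ) = λ^9e^(−26.47λ), i.e. Gamma(10, 26.47).
Mode = (a−1)/b = 9/26.47 ≈ 0.340.

λ̂_MAP = 0.340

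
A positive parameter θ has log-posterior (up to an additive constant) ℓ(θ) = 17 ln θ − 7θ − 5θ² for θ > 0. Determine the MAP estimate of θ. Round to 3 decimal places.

ℓ'(θ) = 17/θ − 7 − 10θ. Setting this to zero and multiplying by θ: 10θ² + 7θ − 17 = 0.
θ = (−7 + √(7² + 4·10·17)) / (2·10) = (−7 + √729) / 20 = (−7 + 27)/20 = 1.
ℓ''(θ) = −17/θ² − 10 < 0, confirming a maximum.

θ̂_MAP = 1.000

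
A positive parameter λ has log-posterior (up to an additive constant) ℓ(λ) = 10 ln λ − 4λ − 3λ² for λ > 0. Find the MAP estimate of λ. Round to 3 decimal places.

ℓ'(λ) = 10/λ − 4 − 6λ. Setting this to zero and multiplying by λ: 6λ² + 4λ − 10 = 0.
λ = (−4 + √(4² + 4·6·10)) / (2·6) = (−4 + √256) / 12 = (−4 + 16)/12 = 1.
ℓ''(λ) = −10/λ² − 6 < 0, confirming a maximum.

λ̂_MAP = 1.000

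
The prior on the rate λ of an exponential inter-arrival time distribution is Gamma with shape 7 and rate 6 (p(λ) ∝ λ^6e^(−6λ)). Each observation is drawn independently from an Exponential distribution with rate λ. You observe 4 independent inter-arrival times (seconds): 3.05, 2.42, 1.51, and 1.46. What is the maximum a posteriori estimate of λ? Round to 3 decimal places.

The Exponential(rate=λ) likelihood is ∝ λ^n e^(−λΣtᵢ). Here n = 4 and Σtᵢ = 3.05 + 2.42 + 1.51 + 1.46 = 8.44.
Posterior ∝ λ^6e^(−6λ) · λ^4e^(−8.44λ) = λ^10e^(−14.44λ), i.e. Gamma(11, 14.44).
Mode = (a−1)/b = 10/14.44 ≈ 0.693.

λ̂_MAP = 0.693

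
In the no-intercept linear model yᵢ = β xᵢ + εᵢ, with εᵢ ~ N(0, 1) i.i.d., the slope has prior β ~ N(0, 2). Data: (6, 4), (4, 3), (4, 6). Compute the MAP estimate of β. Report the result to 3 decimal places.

log p(β | y) = −Σ(yᵢ − βxᵢ)²/(2·1) − β²/(2·2) + const.
Setting the derivative to zero: Σxᵢ(yᵢ − βxᵢ)/1 − β/2 = 0, so β = Σxᵢyᵢ / (Σxᵢ² + σ²/τ²).
Σxᵢyᵢ = 6·4 + 4·3 + 4·6 = 60; Σxᵢ² = 68; σ²/τ² = 0.5.
β̂_MAP = 60 / (68 + 0.5) = 60/68.5 ≈ 0.876.

β̂_MAP = 0.876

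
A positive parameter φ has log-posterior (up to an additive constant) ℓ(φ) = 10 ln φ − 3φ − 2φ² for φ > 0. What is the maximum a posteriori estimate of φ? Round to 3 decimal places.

φ̂_MAP = 1.250

ℓ'(φ) = 10/φ − 3 − 4φ. Setting this to zero and multiplying by φ: 4φ² + 3φ − 10 = 0.
φ = (−3 + √(3² + 4·4·10)) / (2·4) = (−3 + √169) / 8 = (−3 + 13)/8 = 5/4.
ℓ''(φ) = −10/φ² − 4 < 0, confirming a maximum.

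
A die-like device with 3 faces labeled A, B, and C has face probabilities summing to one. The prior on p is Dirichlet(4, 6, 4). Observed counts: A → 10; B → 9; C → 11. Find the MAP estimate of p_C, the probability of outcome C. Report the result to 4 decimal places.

MAP estimate of p_C = 0.3415

The posterior is Dirichlet(αᵢ + nᵢ) = Dirichlet(14, 15, 15).
For a Dirichlet(a₁,…,a_K) with all aᵢ > 1, the mode has j-th component (aⱼ − 1)/(Σaᵢ − K).
Here Σaᵢ = 44 and K = 3, so p_C = (15 − 1)/(44 − 3) = 14/41 ≈ 0.3415.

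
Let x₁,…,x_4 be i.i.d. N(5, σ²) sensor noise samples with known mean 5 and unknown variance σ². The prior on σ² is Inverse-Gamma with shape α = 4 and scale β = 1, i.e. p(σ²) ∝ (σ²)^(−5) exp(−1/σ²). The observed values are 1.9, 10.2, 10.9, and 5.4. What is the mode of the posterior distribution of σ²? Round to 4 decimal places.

Sum of squared deviations about the known mean: SS = (1.9−5)² + (10.2−5)² + (10.9−5)² + (5.4−5)² = 71.62.
The Normal likelihood contributes (σ²)^(−n/2) exp(−SS/(2σ²)), so the posterior is Inverse-Gamma(α + n/2, β + SS/2) = Inverse-Gamma(6, 36.81).
The mode of Inverse-Gamma(a, b) is b/(a+1) = 36.81/7 ≈ 5.2586.

σ̂²_MAP = 5.2586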